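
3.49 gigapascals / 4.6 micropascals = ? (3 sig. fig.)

(3.49e9) / (4.6e-6) = 0.7587e15

759000000000000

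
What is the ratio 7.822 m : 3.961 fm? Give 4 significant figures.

1975000000000000

(7.822) / (3.961 × 10^-15) = 1.9748 × 10^15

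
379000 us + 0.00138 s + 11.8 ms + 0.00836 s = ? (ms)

In ms:
  379000 us = 379000 × 10^-3 ms = 379
  0.00138 s = 0.00138 × 10^3 ms = 1.38
  11.8 ms → 11.8
  0.00836 s = 0.00836 × 10^3 ms = 8.36
Sum: 379 + 1.38 + 11.8 + 8.36 = 400.54

400.54 ms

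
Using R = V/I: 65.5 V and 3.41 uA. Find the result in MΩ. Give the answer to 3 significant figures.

19.2 MΩ

(65.5) / (3.41 × 10^-6) = 19.208 × 10^6 Ω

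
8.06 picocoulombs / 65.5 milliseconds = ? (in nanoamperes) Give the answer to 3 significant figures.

(8.06 × 10⁻¹²) / (65.5 × 10⁻³) = 0.12305 × 10⁻⁹ A

0.123 nanoamperes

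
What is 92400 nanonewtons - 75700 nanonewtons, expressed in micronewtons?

In micronewtons:
  92400 nanonewtons = 92400e-3 micronewtons = 92.4
  75700 nanonewtons = 75700e-3 micronewtons = 75.7
Difference: 92.4 - 75.7 = 16.7

16.7 micronewtons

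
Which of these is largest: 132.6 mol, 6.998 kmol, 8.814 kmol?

132.6 mol = 132.6 mol
6.998 kmol = 6998 mol
8.814 kmol = 8814 mol

8.814 kmol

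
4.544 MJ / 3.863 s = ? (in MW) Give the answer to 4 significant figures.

(4.544 × 10⁶) / (3.863) = 1.17629 × 10⁶ W

1.176 MW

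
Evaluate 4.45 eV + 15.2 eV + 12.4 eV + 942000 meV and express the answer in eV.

In eV:
  4.45 eV → 4.45
  15.2 eV → 15.2
  12.4 eV → 12.4
  942000 meV = 942000 × 10^-3 eV = 942
Sum: 4.45 + 15.2 + 12.4 + 942 = 974.05

974.05 eV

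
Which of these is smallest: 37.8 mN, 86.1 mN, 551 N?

37.8 mN

37.8 mN = 0.0378 N
86.1 mN = 0.0861 N
551 N = 551 N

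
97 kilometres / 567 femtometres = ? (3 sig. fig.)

171000000000000000

(97 × 10³) / (567 × 10⁻¹⁵) = 0.1711 × 10¹⁸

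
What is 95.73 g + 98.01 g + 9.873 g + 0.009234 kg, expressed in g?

212.847 g

In g:
  95.73 g → 95.73
  98.01 g → 98.01
  9.873 g → 9.873
  0.009234 kg = 0.009234 × 10^3 g = 9.234
Sum: 95.73 + 98.01 + 9.873 + 9.234 = 212.847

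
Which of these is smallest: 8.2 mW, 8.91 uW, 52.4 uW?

8.91 uW

8.2 mW = 0.0082 W
8.91 uW = 0.00000891 W
52.4 uW = 0.0000524 W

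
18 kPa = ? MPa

kilo = 10^3, mega = 10^6; factor is 10^-3.
18 × 10^-3 = 0.018

0.018 MPa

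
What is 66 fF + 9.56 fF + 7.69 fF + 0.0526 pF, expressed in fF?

In fF:
  66 fF → 66
  9.56 fF → 9.56
  7.69 fF → 7.69
  0.0526 pF = 0.0526e3 fF = 52.6
Sum: 66 + 9.56 + 7.69 + 52.6 = 135.85

135.85 fF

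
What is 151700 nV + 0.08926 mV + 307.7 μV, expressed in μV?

548.66 μV

In μV:
  151700 nV = 151700 × 10⁻³ μV = 151.7
  0.08926 mV = 0.08926 × 10³ μV = 89.26
  307.7 μV → 307.7
Sum: 151.7 + 89.26 + 307.7 = 548.66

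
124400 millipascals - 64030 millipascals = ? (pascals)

60.37 pascals

In pascals:
  124400 millipascals = 124400 × 10⁻³ pascals = 124.4
  64030 millipascals = 64030 × 10⁻³ pascals = 64.03
Difference: 124.4 - 64.03 = 60.37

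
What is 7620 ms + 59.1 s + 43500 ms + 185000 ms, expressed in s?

295.22 s

In s:
  7620 ms = 7620 × 10^-3 s = 7.62
  59.1 s → 59.1
  43500 ms = 43500 × 10^-3 s = 43.5
  185000 ms = 185000 × 10^-3 s = 185
Sum: 7.62 + 59.1 + 43.5 + 185 = 295.22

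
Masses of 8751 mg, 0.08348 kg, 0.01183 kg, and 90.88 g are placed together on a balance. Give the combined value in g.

194.941 g

In g:
  8751 mg = 8751e-3 g = 8.751
  0.08348 kg = 0.08348e3 g = 83.48
  0.01183 kg = 0.01183e3 g = 11.83
  90.88 g → 90.88
Sum: 8.751 + 83.48 + 11.83 + 90.88 = 194.941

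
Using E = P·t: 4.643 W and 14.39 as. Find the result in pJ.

4.643 × 14.39 × 10^-18 = 66.81277 × 10^-18 J

0.00006681277 pJ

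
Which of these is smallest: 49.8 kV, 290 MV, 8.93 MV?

49.8 kV

49.8 kV = 49800 V
290 MV = 290000000 V
8.93 MV = 8930000 V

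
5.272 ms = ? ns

milli = 10⁻³, nano = 10⁻⁹; factor is 10⁶.
5.272 × 10⁶ = 5272000

5272000 ns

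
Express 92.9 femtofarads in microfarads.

0.0000000929 microfarads

femto = 10⁻¹⁵, micro = 10⁻⁶; factor is 10⁻⁹.
92.9 × 10⁻⁹ = 0.0000000929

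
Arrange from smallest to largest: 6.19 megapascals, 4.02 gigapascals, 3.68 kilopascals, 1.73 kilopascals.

6.19 megapascals = 6190000 pascals
4.02 gigapascals = 4020000000 pascals
3.68 kilopascals = 3680 pascals
1.73 kilopascals = 1730 pascals

1.73 kilopascals < 3.68 kilopascals < 6.19 megapascals < 4.02 gigapascals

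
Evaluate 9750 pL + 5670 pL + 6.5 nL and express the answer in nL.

In nL:
  9750 pL = 9750 × 10⁻³ nL = 9.75
  5670 pL = 5670 × 10⁻³ nL = 5.67
  6.5 nL → 6.5
Sum: 9.75 + 5.67 + 6.5 = 21.92

21.92 nL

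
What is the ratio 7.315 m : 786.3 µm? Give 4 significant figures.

(7.315) / (786.3 × 10⁻⁶) = 0.0093031 × 10⁶

9303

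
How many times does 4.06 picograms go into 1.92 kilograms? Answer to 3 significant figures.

(1.92 × 10³) / (4.06 × 10⁻¹²) = 0.4729 × 10¹⁵

473000000000000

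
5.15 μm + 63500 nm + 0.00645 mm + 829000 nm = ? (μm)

In μm:
  5.15 μm → 5.15
  63500 nm = 63500 × 10⁻³ μm = 63.5
  0.00645 mm = 0.00645 × 10³ μm = 6.45
  829000 nm = 829000 × 10⁻³ μm = 829
Sum: 5.15 + 63.5 + 6.45 + 829 = 904.1

904.1 μm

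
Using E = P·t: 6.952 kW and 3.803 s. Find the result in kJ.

6.952 × 10^3 × 3.803 = 26.438456 × 10^3 J

26.438456 kJ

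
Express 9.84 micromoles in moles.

micro = 10^-6, (no prefix) = 10^0; factor is 10^-6.
9.84 × 10^-6 = 0.00000984

0.00000984 moles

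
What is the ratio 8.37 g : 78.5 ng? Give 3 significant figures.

107000000

(8.37) / (78.5e-9) = 0.1066e9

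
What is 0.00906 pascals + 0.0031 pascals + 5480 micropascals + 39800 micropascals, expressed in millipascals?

57.44 millipascals

In millipascals:
  0.00906 pascals = 0.00906 × 10^3 millipascals = 9.06
  0.0031 pascals = 0.0031 × 10^3 millipascals = 3.1
  5480 micropascals = 5480 × 10^-3 millipascals = 5.48
  39800 micropascals = 39800 × 10^-3 millipascals = 39.8
Sum: 9.06 + 3.1 + 5.48 + 39.8 = 57.44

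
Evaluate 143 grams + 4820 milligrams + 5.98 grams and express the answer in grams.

153.8 grams

In grams:
  143 grams → 143
  4820 milligrams = 4820 × 10^-3 grams = 4.82
  5.98 grams → 5.98
Sum: 143 + 4.82 + 5.98 = 153.8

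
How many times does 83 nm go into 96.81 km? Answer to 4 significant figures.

(96.81 × 10³) / (83 × 10⁻⁹) = 1.1664 × 10¹²

1166000000000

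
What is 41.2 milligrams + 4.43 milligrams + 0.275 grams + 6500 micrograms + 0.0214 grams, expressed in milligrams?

In milligrams:
  41.2 milligrams → 41.2
  4.43 milligrams → 4.43
  0.275 grams = 0.275 × 10³ milligrams = 275
  6500 micrograms = 6500 × 10⁻³ milligrams = 6.5
  0.0214 grams = 0.0214 × 10³ milligrams = 21.4
Sum: 41.2 + 4.43 + 275 + 6.5 + 21.4 = 348.53

348.53 milligrams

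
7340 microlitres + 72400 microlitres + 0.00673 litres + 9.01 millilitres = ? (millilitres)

In millilitres:
  7340 microlitres = 7340e-3 millilitres = 7.34
  72400 microlitres = 72400e-3 millilitres = 72.4
  0.00673 litres = 0.00673e3 millilitres = 6.73
  9.01 millilitres → 9.01
Sum: 7.34 + 72.4 + 6.73 + 9.01 = 95.48

95.48 millilitres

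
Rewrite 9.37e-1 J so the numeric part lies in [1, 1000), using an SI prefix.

= 937e-3 J; 1e-3 is milli.

937 mJ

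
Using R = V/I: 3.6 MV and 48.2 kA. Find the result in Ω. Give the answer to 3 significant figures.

74.7 Ω

(3.6 × 10^6) / (48.2 × 10^3) = 0.074689 × 10^3 Ω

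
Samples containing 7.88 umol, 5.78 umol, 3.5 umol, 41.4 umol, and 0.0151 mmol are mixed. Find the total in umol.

73.66 umol

In umol:
  7.88 umol → 7.88
  5.78 umol → 5.78
  3.5 umol → 3.5
  41.4 umol → 41.4
  0.0151 mmol = 0.0151 × 10³ umol = 15.1
Sum: 7.88 + 5.78 + 3.5 + 41.4 + 15.1 = 73.66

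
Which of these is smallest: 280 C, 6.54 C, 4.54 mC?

280 C = 280 C
6.54 C = 6.54 C
4.54 mC = 0.00454 C

4.54 mC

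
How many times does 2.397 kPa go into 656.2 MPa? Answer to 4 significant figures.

(656.2 × 10^6) / (2.397 × 10^3) = 273.76 × 10^3

273800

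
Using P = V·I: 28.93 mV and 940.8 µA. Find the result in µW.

28.93 × 10^-3 × 940.8 × 10^-6 = 27217.344 × 10^-9 W

27.217344 µW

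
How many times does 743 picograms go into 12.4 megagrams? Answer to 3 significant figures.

(12.4 × 10⁶) / (743 × 10⁻¹²) = 0.01669 × 10¹⁸

16700000000000000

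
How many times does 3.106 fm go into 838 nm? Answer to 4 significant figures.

(838e-9) / (3.106e-15) = 269.8e6

269800000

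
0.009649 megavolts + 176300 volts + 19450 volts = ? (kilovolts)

In kilovolts:
  0.009649 megavolts = 0.009649 × 10^3 kilovolts = 9.649
  176300 volts = 176300 × 10^-3 kilovolts = 176.3
  19450 volts = 19450 × 10^-3 kilovolts = 19.45
Sum: 9.649 + 176.3 + 19.45 = 205.399

205.399 kilovolts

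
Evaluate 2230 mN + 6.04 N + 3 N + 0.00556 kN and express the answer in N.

In N:
  2230 mN = 2230 × 10⁻³ N = 2.23
  6.04 N → 6.04
  3 N → 3
  0.00556 kN = 0.00556 × 10³ N = 5.56
Sum: 2.23 + 6.04 + 3 + 5.56 = 16.83

16.83 N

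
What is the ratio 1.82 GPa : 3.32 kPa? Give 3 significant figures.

(1.82 × 10⁹) / (3.32 × 10³) = 0.5482 × 10⁶

548000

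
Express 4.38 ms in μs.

milli = 10^-3, micro = 10^-6; factor is 10^3.
4.38 × 10^3 = 4380

4380 μs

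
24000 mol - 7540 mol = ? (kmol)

In kmol:
  24000 mol = 24000 × 10^-3 kmol = 24
  7540 mol = 7540 × 10^-3 kmol = 7.54
Difference: 24 - 7.54 = 16.46

16.46 kmol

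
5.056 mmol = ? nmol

milli = 10⁻³, nano = 10⁻⁹; factor is 10⁶.
5.056 × 10⁶ = 5056000

5056000 nmol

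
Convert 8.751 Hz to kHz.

(no prefix) = 10⁰, kilo = 10³; factor is 10⁻³.
8.751 × 10⁻³ = 0.008751

0.008751 kHz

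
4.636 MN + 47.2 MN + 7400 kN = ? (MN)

In MN:
  4.636 MN → 4.636
  47.2 MN → 47.2
  7400 kN = 7400e-3 MN = 7.4
Sum: 4.636 + 47.2 + 7.4 = 59.236

59.236 MN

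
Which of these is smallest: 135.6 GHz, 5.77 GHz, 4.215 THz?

5.77 GHz

135.6 GHz = 135600000000 Hz
5.77 GHz = 5770000000 Hz
4.215 THz = 4215000000000 Hz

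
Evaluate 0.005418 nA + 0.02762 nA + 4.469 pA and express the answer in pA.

37.507 pA

In pA:
  0.005418 nA = 0.005418 × 10^3 pA = 5.418
  0.02762 nA = 0.02762 × 10^3 pA = 27.62
  4.469 pA → 4.469
Sum: 5.418 + 27.62 + 4.469 = 37.507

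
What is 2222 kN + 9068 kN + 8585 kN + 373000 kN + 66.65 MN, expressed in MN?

459.525 MN

In MN:
  2222 kN = 2222 × 10^-3 MN = 2.222
  9068 kN = 9068 × 10^-3 MN = 9.068
  8585 kN = 8585 × 10^-3 MN = 8.585
  373000 kN = 373000 × 10^-3 MN = 373
  66.65 MN → 66.65
Sum: 2.222 + 9.068 + 8.585 + 373 + 66.65 = 459.525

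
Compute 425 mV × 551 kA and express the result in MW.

0.234175 MW

425 × 10⁻³ × 551 × 10³ = 234175 W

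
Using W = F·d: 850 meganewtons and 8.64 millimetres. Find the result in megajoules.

7.344 megajoules

850 × 10^6 × 8.64 × 10^-3 = 7344 × 10^3 J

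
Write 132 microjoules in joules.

micro = 10⁻⁶, (no prefix) = 10⁰; factor is 10⁻⁶.
132 × 10⁻⁶ = 0.000132

0.000132 joules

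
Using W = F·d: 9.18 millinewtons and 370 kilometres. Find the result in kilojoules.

3.3966 kilojoules

9.18 × 10⁻³ × 370 × 10³ = 3396.6 J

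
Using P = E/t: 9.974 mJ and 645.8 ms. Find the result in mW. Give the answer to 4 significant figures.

15.44 mW

(9.974 × 10^-3) / (645.8 × 10^-3) = 0.0154444 W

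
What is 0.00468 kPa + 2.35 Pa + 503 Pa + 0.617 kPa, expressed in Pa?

In Pa:
  0.00468 kPa = 0.00468 × 10³ Pa = 4.68
  2.35 Pa → 2.35
  503 Pa → 503
  0.617 kPa = 0.617 × 10³ Pa = 617
Sum: 4.68 + 2.35 + 503 + 617 = 1127.03

1127.03 Pa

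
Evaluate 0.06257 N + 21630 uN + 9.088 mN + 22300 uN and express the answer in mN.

In mN:
  0.06257 N = 0.06257 × 10³ mN = 62.57
  21630 uN = 21630 × 10⁻³ mN = 21.63
  9.088 mN → 9.088
  22300 uN = 22300 × 10⁻³ mN = 22.3
Sum: 62.57 + 21.63 + 9.088 + 22.3 = 115.588

115.588 mN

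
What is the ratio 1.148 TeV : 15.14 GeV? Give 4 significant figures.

(1.148 × 10¹²) / (15.14 × 10⁹) = 0.075826 × 10³

75.83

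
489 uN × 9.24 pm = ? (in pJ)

0.00451836 pJ

489 × 10⁻⁶ × 9.24 × 10⁻¹² = 4518.36 × 10⁻¹⁸ J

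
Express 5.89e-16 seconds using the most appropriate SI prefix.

= 589e-18 seconds; 1e-18 is atto.

589 attoseconds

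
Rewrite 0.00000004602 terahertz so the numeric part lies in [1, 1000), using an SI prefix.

= 46.02e3 hertz; 1e3 is kilo.

46.02 kilohertz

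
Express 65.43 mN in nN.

65430000 nN

milli = 10⁻³, nano = 10⁻⁹; factor is 10⁶.
65.43 × 10⁶ = 65430000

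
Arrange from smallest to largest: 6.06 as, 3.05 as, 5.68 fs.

3.05 as < 6.06 as < 5.68 fs

6.06 as = 0.00000000000000000606 s
3.05 as = 0.00000000000000000305 s
5.68 fs = 0.00000000000000568 s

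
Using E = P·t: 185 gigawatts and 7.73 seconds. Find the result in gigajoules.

1430.05 gigajoules

185e9 × 7.73 = 1430.05e9 J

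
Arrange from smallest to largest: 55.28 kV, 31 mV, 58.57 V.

55.28 kV = 55280 V
31 mV = 0.031 V
58.57 V = 58.57 V

31 mV < 58.57 V < 55.28 kV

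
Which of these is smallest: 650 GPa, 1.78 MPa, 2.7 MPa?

1.78 MPa

650 GPa = 650000000000 Pa
1.78 MPa = 1780000 Pa
2.7 MPa = 2700000 Pa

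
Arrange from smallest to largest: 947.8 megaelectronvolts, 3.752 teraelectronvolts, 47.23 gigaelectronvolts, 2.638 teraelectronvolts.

947.8 megaelectronvolts = 947800000 electronvolts
3.752 teraelectronvolts = 3752000000000 electronvolts
47.23 gigaelectronvolts = 47230000000 electronvolts
2.638 teraelectronvolts = 2638000000000 electronvolts

947.8 megaelectronvolts < 47.23 gigaelectronvolts < 2.638 teraelectronvolts < 3.752 teraelectronvolts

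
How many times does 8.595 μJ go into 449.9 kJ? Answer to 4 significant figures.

(449.9e3) / (8.595e-6) = 52.344e9

52340000000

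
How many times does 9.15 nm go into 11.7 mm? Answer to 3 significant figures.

(11.7e-3) / (9.15e-9) = 1.279e6

1280000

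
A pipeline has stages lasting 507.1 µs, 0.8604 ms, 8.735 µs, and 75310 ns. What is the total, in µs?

In µs:
  507.1 µs → 507.1
  0.8604 ms = 0.8604 × 10³ µs = 860.4
  8.735 µs → 8.735
  75310 ns = 75310 × 10⁻³ µs = 75.31
Sum: 507.1 + 860.4 + 8.735 + 75.31 = 1451.545

1451.545 µs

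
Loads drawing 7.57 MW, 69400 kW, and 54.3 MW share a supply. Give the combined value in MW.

In MW:
  7.57 MW → 7.57
  69400 kW = 69400 × 10⁻³ MW = 69.4
  54.3 MW → 54.3
Sum: 7.57 + 69.4 + 54.3 = 131.27

131.27 MW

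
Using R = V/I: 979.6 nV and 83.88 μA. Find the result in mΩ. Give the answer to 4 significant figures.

(979.6e-9) / (83.88e-6) = 11.6786e-3 Ω

11.68 mΩ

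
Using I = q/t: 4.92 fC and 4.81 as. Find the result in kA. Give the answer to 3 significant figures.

1.02 kA

(4.92e-15) / (4.81e-18) = 1.0229e3 A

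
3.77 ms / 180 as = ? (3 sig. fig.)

20900000000000

(3.77 × 10^-3) / (180 × 10^-18) = 0.02094 × 10^15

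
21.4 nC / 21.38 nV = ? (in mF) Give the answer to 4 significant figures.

1001 mF

(21.4 × 10⁻⁹) / (21.38 × 10⁻⁹) = 1.00094 F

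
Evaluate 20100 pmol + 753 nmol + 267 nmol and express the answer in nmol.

1040.1 nmol

In nmol:
  20100 pmol = 20100 × 10⁻³ nmol = 20.1
  753 nmol → 753
  267 nmol → 267
Sum: 20.1 + 753 + 267 = 1040.1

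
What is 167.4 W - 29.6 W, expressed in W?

137.8 W

In W:
  167.4 W → 167.4
  29.6 W → 29.6
Difference: 167.4 - 29.6 = 137.8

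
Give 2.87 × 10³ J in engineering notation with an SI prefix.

2.87 kJ

= 2.87 × 10³ J; 10³ is kilo.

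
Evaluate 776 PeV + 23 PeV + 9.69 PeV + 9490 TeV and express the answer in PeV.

818.18 PeV

In PeV:
  776 PeV → 776
  23 PeV → 23
  9.69 PeV → 9.69
  9490 TeV = 9490 × 10⁻³ PeV = 9.49
Sum: 776 + 23 + 9.69 + 9.49 = 818.18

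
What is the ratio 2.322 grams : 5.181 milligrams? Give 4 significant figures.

(2.322) / (5.181 × 10⁻³) = 0.44818 × 10³

448.2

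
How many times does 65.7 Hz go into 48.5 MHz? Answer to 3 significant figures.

738000

(48.5e6) / (65.7) = 0.7382e6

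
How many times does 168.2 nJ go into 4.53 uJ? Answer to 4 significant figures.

(4.53 × 10^-6) / (168.2 × 10^-9) = 0.026932 × 10^3

26.93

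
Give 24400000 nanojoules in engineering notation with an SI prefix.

24.4 millijoules

= 24.4 × 10⁻³ joules; 10⁻³ is milli.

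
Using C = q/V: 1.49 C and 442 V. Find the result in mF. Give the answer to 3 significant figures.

3.37 mF

(1.49) / (442) = 0.003371 F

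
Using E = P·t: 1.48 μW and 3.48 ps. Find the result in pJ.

0.0000051504 pJ

1.48 × 10⁻⁶ × 3.48 × 10⁻¹² = 5.1504 × 10⁻¹⁸ J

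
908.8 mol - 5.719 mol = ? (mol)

In mol:
  908.8 mol → 908.8
  5.719 mol → 5.719
Difference: 908.8 - 5.719 = 903.081

903.081 mol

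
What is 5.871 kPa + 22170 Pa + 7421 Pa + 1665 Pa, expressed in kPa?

In kPa:
  5.871 kPa → 5.871
  22170 Pa = 22170e-3 kPa = 22.17
  7421 Pa = 7421e-3 kPa = 7.421
  1665 Pa = 1665e-3 kPa = 1.665
Sum: 5.871 + 22.17 + 7.421 + 1.665 = 37.127

37.127 kPa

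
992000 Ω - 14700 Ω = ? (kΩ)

977.3 kΩ

In kΩ:
  992000 Ω = 992000 × 10^-3 kΩ = 992
  14700 Ω = 14700 × 10^-3 kΩ = 14.7
Difference: 992 - 14.7 = 977.3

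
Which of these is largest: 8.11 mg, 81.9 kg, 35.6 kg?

8.11 mg = 0.00811 g
81.9 kg = 81900 g
35.6 kg = 35600 g

81.9 kg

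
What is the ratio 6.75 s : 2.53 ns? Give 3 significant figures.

2670000000

(6.75) / (2.53 × 10⁻⁹) = 2.668 × 10⁹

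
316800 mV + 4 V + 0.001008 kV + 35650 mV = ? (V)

In V:
  316800 mV = 316800e-3 V = 316.8
  4 V → 4
  0.001008 kV = 0.001008e3 V = 1.008
  35650 mV = 35650e-3 V = 35.65
Sum: 316.8 + 4 + 1.008 + 35.65 = 357.458

357.458 V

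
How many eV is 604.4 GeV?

604400000000 eV

giga = 10⁹, (no prefix) = 10⁰; factor is 10⁹.
604.4 × 10⁹ = 604400000000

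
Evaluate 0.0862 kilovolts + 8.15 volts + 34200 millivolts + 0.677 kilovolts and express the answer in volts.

In volts:
  0.0862 kilovolts = 0.0862 × 10³ volts = 86.2
  8.15 volts → 8.15
  34200 millivolts = 34200 × 10⁻³ volts = 34.2
  0.677 kilovolts = 0.677 × 10³ volts = 677
Sum: 86.2 + 8.15 + 34.2 + 677 = 805.55

805.55 volts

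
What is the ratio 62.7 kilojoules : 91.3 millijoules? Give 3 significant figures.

687000

(62.7 × 10³) / (91.3 × 10⁻³) = 0.6867 × 10⁶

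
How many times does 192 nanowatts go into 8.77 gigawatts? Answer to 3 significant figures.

(8.77 × 10⁹) / (192 × 10⁻⁹) = 0.04568 × 10¹⁸

45700000000000000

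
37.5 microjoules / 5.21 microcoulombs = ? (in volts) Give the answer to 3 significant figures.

(37.5 × 10^-6) / (5.21 × 10^-6) = 7.1977 V

7.20 volts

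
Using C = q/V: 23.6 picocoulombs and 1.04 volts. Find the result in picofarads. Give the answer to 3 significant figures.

(23.6 × 10^-12) / (1.04) = 22.692 × 10^-12 F

22.7 picofarads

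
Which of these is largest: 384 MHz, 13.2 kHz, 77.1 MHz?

384 MHz

384 MHz = 384000000 Hz
13.2 kHz = 13200 Hz
77.1 MHz = 77100000 Hz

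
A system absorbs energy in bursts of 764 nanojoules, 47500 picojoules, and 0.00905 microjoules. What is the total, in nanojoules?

820.55 nanojoules

In nanojoules:
  764 nanojoules → 764
  47500 picojoules = 47500 × 10^-3 nanojoules = 47.5
  0.00905 microjoules = 0.00905 × 10^3 nanojoules = 9.05
Sum: 764 + 47.5 + 9.05 = 820.55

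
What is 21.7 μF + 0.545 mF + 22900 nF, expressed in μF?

In μF:
  21.7 μF → 21.7
  0.545 mF = 0.545 × 10^3 μF = 545
  22900 nF = 22900 × 10^-3 μF = 22.9
Sum: 21.7 + 545 + 22.9 = 589.6

589.6 μF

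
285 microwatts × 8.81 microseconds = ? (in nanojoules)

285 × 10⁻⁶ × 8.81 × 10⁻⁶ = 2510.85 × 10⁻¹² J

2.51085 nanojoules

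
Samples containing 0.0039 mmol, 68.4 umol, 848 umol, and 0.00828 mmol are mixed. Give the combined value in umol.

928.58 umol

In umol:
  0.0039 mmol = 0.0039 × 10^3 umol = 3.9
  68.4 umol → 68.4
  848 umol → 848
  0.00828 mmol = 0.00828 × 10^3 umol = 8.28
Sum: 3.9 + 68.4 + 848 + 8.28 = 928.58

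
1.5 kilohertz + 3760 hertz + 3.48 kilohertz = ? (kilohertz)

In kilohertz:
  1.5 kilohertz → 1.5
  3760 hertz = 3760 × 10⁻³ kilohertz = 3.76
  3.48 kilohertz → 3.48
Sum: 1.5 + 3.76 + 3.48 = 8.74

8.74 kilohertz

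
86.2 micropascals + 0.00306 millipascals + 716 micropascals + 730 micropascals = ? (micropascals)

1535.26 micropascals

In micropascals:
  86.2 micropascals → 86.2
  0.00306 millipascals = 0.00306 × 10³ micropascals = 3.06
  716 micropascals → 716
  730 micropascals → 730
Sum: 86.2 + 3.06 + 716 + 730 = 1535.26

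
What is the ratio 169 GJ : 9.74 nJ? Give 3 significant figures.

17400000000000000000

(169e9) / (9.74e-9) = 17.35e18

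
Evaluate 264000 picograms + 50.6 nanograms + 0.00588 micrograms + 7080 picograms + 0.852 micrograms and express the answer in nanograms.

In nanograms:
  264000 picograms = 264000 × 10^-3 nanograms = 264
  50.6 nanograms → 50.6
  0.00588 micrograms = 0.00588 × 10^3 nanograms = 5.88
  7080 picograms = 7080 × 10^-3 nanograms = 7.08
  0.852 micrograms = 0.852 × 10^3 nanograms = 852
Sum: 264 + 50.6 + 5.88 + 7.08 + 852 = 1179.56

1179.56 nanograms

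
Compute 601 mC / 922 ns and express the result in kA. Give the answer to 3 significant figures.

652 kA

(601 × 10⁻³) / (922 × 10⁻⁹) = 0.65184 × 10⁶ A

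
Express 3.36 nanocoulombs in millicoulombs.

0.00000336 millicoulombs

nano = 1e-9, milli = 1e-3; factor is 1e-6.
3.36 × 1e-6 = 0.00000336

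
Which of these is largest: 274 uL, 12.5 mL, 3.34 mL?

274 uL = 0.000274 L
12.5 mL = 0.0125 L
3.34 mL = 0.00334 L

12.5 mL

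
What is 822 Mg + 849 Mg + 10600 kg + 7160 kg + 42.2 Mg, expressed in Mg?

1730.96 Mg

In Mg:
  822 Mg → 822
  849 Mg → 849
  10600 kg = 10600e-3 Mg = 10.6
  7160 kg = 7160e-3 Mg = 7.16
  42.2 Mg → 42.2
Sum: 822 + 849 + 10.6 + 7.16 + 42.2 = 1730.96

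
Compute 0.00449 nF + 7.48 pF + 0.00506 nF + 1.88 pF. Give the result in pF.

18.91 pF

In pF:
  0.00449 nF = 0.00449 × 10^3 pF = 4.49
  7.48 pF → 7.48
  0.00506 nF = 0.00506 × 10^3 pF = 5.06
  1.88 pF → 1.88
Sum: 4.49 + 7.48 + 5.06 + 1.88 = 18.91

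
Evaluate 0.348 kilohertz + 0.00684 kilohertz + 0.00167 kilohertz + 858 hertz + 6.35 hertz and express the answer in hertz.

1220.86 hertz

In hertz:
  0.348 kilohertz = 0.348 × 10^3 hertz = 348
  0.00684 kilohertz = 0.00684 × 10^3 hertz = 6.84
  0.00167 kilohertz = 0.00167 × 10^3 hertz = 1.67
  858 hertz → 858
  6.35 hertz → 6.35
Sum: 348 + 6.84 + 1.67 + 858 + 6.35 = 1220.86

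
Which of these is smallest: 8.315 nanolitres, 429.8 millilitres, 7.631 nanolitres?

7.631 nanolitres

8.315 nanolitres = 0.000000008315 litres
429.8 millilitres = 0.4298 litres
7.631 nanolitres = 0.000000007631 litres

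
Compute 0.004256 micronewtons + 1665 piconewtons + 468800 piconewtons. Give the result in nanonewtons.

474.721 nanonewtons

In nanonewtons:
  0.004256 micronewtons = 0.004256 × 10³ nanonewtons = 4.256
  1665 piconewtons = 1665 × 10⁻³ nanonewtons = 1.665
  468800 piconewtons = 468800 × 10⁻³ nanonewtons = 468.8
Sum: 4.256 + 1.665 + 468.8 = 474.721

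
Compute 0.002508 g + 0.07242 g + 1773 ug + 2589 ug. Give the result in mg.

In mg:
  0.002508 g = 0.002508e3 mg = 2.508
  0.07242 g = 0.07242e3 mg = 72.42
  1773 ug = 1773e-3 mg = 1.773
  2589 ug = 2589e-3 mg = 2.589
Sum: 2.508 + 72.42 + 1.773 + 2.589 = 79.29

79.29 mg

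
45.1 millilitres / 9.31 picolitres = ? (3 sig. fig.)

4840000000

(45.1 × 10⁻³) / (9.31 × 10⁻¹²) = 4.844 × 10⁹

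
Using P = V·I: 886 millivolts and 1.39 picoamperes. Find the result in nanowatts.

0.00123154 nanowatts

886 × 10⁻³ × 1.39 × 10⁻¹² = 1231.54 × 10⁻¹⁵ W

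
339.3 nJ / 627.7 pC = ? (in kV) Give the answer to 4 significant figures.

(339.3 × 10^-9) / (627.7 × 10^-12) = 0.540545 × 10^3 V

0.5405 kV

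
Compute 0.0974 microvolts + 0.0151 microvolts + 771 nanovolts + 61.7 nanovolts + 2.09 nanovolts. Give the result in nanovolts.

947.29 nanovolts

In nanovolts:
  0.0974 microvolts = 0.0974 × 10³ nanovolts = 97.4
  0.0151 microvolts = 0.0151 × 10³ nanovolts = 15.1
  771 nanovolts → 771
  61.7 nanovolts → 61.7
  2.09 nanovolts → 2.09
Sum: 97.4 + 15.1 + 771 + 61.7 + 2.09 = 947.29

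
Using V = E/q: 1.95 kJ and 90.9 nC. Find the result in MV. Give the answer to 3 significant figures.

21500 MV

(1.95 × 10^3) / (90.9 × 10^-9) = 0.021452 × 10^12 V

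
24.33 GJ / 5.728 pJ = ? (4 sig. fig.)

(24.33e9) / (5.728e-12) = 4.2476e21

4248000000000000000000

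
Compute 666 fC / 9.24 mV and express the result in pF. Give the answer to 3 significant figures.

72.1 pF

(666 × 10^-15) / (9.24 × 10^-3) = 72.078 × 10^-12 F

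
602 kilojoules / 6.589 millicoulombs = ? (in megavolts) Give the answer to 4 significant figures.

(602 × 10^3) / (6.589 × 10^-3) = 91.3644 × 10^6 V

91.36 megavolts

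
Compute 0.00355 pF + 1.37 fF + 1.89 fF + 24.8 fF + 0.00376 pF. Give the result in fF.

35.37 fF

In fF:
  0.00355 pF = 0.00355 × 10³ fF = 3.55
  1.37 fF → 1.37
  1.89 fF → 1.89
  24.8 fF → 24.8
  0.00376 pF = 0.00376 × 10³ fF = 3.76
Sum: 3.55 + 1.37 + 1.89 + 24.8 + 3.76 = 35.37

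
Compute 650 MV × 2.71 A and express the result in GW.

1.7615 GW

650 × 10⁶ × 2.71 = 1761.5 × 10⁶ W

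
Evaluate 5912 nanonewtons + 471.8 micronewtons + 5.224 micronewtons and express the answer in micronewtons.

482.936 micronewtons

In micronewtons:
  5912 nanonewtons = 5912 × 10^-3 micronewtons = 5.912
  471.8 micronewtons → 471.8
  5.224 micronewtons → 5.224
Sum: 5.912 + 471.8 + 5.224 = 482.936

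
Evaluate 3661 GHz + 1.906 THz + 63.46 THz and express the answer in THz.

In THz:
  3661 GHz = 3661 × 10^-3 THz = 3.661
  1.906 THz → 1.906
  63.46 THz → 63.46
Sum: 3.661 + 1.906 + 63.46 = 69.027

69.027 THz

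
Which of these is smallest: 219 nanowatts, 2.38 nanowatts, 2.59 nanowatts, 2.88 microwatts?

219 nanowatts = 0.000000219 watts
2.38 nanowatts = 0.00000000238 watts
2.59 nanowatts = 0.00000000259 watts
2.88 microwatts = 0.00000288 watts

2.38 nanowatts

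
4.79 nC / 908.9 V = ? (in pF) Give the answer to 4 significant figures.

(4.79 × 10^-9) / (908.9) = 0.00527011 × 10^-9 F

5.270 pF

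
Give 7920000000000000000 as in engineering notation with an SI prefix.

= 7.92 s; mantissa already in [1, 1000).

7.92 s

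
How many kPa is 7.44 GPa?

7440000 kPa

giga = 10^9, kilo = 10^3; factor is 10^6.
7.44 × 10^6 = 7440000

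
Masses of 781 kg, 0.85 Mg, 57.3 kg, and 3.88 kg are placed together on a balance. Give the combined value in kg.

In kg:
  781 kg → 781
  0.85 Mg = 0.85 × 10^3 kg = 850
  57.3 kg → 57.3
  3.88 kg → 3.88
Sum: 781 + 850 + 57.3 + 3.88 = 1692.18

1692.18 kg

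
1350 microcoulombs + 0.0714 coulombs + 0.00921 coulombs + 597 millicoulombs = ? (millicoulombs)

In millicoulombs:
  1350 microcoulombs = 1350e-3 millicoulombs = 1.35
  0.0714 coulombs = 0.0714e3 millicoulombs = 71.4
  0.00921 coulombs = 0.00921e3 millicoulombs = 9.21
  597 millicoulombs → 597
Sum: 1.35 + 71.4 + 9.21 + 597 = 678.96

678.96 millicoulombs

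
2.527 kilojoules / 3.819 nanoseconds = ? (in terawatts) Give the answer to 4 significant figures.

(2.527 × 10^3) / (3.819 × 10^-9) = 0.661692 × 10^12 W

0.6617 terawatts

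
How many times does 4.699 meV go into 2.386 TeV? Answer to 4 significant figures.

(2.386 × 10¹²) / (4.699 × 10⁻³) = 0.50777 × 10¹⁵

507800000000000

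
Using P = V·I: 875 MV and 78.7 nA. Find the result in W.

875 × 10⁶ × 78.7 × 10⁻⁹ = 68862.5 × 10⁻³ W

68.8625 W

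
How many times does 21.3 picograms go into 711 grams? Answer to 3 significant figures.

(711) / (21.3 × 10⁻¹²) = 33.38 × 10¹²

33400000000000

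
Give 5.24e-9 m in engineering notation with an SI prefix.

= 5.24e-9 m; 1e-9 is nano.

5.24 nm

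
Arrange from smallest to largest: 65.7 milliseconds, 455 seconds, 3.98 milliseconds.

65.7 milliseconds = 0.0657 seconds
455 seconds = 455 seconds
3.98 milliseconds = 0.00398 seconds

3.98 milliseconds < 65.7 milliseconds < 455 seconds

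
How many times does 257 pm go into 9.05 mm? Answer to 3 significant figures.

35200000

(9.05e-3) / (257e-12) = 0.03521e9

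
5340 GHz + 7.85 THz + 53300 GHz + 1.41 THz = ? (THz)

67.9 THz

In THz:
  5340 GHz = 5340 × 10^-3 THz = 5.34
  7.85 THz → 7.85
  53300 GHz = 53300 × 10^-3 THz = 53.3
  1.41 THz → 1.41
Sum: 5.34 + 7.85 + 53.3 + 1.41 = 67.9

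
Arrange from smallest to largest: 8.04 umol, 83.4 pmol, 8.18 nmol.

83.4 pmol < 8.18 nmol < 8.04 umol

8.04 umol = 0.00000804 mol
83.4 pmol = 0.0000000000834 mol
8.18 nmol = 0.00000000818 mol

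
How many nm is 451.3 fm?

0.0004513 nm

femto = 10^-15, nano = 10^-9; factor is 10^-6.
451.3 × 10^-6 = 0.0004513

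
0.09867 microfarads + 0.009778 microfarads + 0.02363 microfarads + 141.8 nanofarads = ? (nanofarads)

273.878 nanofarads

In nanofarads:
  0.09867 microfarads = 0.09867e3 nanofarads = 98.67
  0.009778 microfarads = 0.009778e3 nanofarads = 9.778
  0.02363 microfarads = 0.02363e3 nanofarads = 23.63
  141.8 nanofarads → 141.8
Sum: 98.67 + 9.778 + 23.63 + 141.8 = 273.878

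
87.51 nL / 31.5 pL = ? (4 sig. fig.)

2778

(87.51 × 10⁻⁹) / (31.5 × 10⁻¹²) = 2.7781 × 10³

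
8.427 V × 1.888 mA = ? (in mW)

8.427 × 1.888e-3 = 15.910176e-3 W

15.910176 mW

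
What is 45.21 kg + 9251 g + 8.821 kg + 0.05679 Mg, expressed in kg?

In kg:
  45.21 kg → 45.21
  9251 g = 9251 × 10⁻³ kg = 9.251
  8.821 kg → 8.821
  0.05679 Mg = 0.05679 × 10³ kg = 56.79
Sum: 45.21 + 9.251 + 8.821 + 56.79 = 120.072

120.072 kg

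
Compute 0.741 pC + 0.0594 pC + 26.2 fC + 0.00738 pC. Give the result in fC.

833.98 fC

In fC:
  0.741 pC = 0.741e3 fC = 741
  0.0594 pC = 0.0594e3 fC = 59.4
  26.2 fC → 26.2
  0.00738 pC = 0.00738e3 fC = 7.38
Sum: 741 + 59.4 + 26.2 + 7.38 = 833.98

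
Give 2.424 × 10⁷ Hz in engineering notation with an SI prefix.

24.24 MHz

= 24.24 × 10⁶ Hz; 10⁶ is mega.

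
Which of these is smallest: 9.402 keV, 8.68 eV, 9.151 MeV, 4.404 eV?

4.404 eV

9.402 keV = 9402 eV
8.68 eV = 8.68 eV
9.151 MeV = 9151000 eV
4.404 eV = 4.404 eV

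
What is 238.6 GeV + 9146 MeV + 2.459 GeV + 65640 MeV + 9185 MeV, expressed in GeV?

325.03 GeV

In GeV:
  238.6 GeV → 238.6
  9146 MeV = 9146 × 10^-3 GeV = 9.146
  2.459 GeV → 2.459
  65640 MeV = 65640 × 10^-3 GeV = 65.64
  9185 MeV = 9185 × 10^-3 GeV = 9.185
Sum: 238.6 + 9.146 + 2.459 + 65.64 + 9.185 = 325.03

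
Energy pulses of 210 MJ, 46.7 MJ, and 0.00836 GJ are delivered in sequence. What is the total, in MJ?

In MJ:
  210 MJ → 210
  46.7 MJ → 46.7
  0.00836 GJ = 0.00836 × 10³ MJ = 8.36
Sum: 210 + 46.7 + 8.36 = 265.06

265.06 MJ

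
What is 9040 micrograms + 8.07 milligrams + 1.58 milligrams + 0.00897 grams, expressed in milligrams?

27.66 milligrams

In milligrams:
  9040 micrograms = 9040e-3 milligrams = 9.04
  8.07 milligrams → 8.07
  1.58 milligrams → 1.58
  0.00897 grams = 0.00897e3 milligrams = 8.97
Sum: 9.04 + 8.07 + 1.58 + 8.97 = 27.66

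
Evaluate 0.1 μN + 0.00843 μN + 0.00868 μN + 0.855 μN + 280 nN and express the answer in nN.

1252.11 nN

In nN:
  0.1 μN = 0.1e3 nN = 100
  0.00843 μN = 0.00843e3 nN = 8.43
  0.00868 μN = 0.00868e3 nN = 8.68
  0.855 μN = 0.855e3 nN = 855
  280 nN → 280
Sum: 100 + 8.43 + 8.68 + 855 + 280 = 1252.11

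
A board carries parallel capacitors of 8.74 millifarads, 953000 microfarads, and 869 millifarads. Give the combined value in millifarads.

1830.74 millifarads

In millifarads:
  8.74 millifarads → 8.74
  953000 microfarads = 953000 × 10⁻³ millifarads = 953
  869 millifarads → 869
Sum: 8.74 + 953 + 869 = 1830.74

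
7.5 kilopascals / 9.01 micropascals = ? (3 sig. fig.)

(7.5 × 10³) / (9.01 × 10⁻⁶) = 0.8324 × 10⁹

832000000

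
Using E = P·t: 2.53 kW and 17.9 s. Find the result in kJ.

45.287 kJ

2.53 × 10³ × 17.9 = 45.287 × 10³ J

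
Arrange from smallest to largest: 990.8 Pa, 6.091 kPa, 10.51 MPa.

990.8 Pa = 990.8 Pa
6.091 kPa = 6091 Pa
10.51 MPa = 10510000 Pa

990.8 Pa < 6.091 kPa < 10.51 MPa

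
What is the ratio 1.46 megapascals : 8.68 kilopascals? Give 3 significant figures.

168

(1.46 × 10⁶) / (8.68 × 10³) = 0.1682 × 10³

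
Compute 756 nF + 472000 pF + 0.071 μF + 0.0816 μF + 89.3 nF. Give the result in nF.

In nF:
  756 nF → 756
  472000 pF = 472000 × 10^-3 nF = 472
  0.071 μF = 0.071 × 10^3 nF = 71
  0.0816 μF = 0.0816 × 10^3 nF = 81.6
  89.3 nF → 89.3
Sum: 756 + 472 + 71 + 81.6 + 89.3 = 1469.9

1469.9 nF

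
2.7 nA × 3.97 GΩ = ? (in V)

10.719 V

2.7 × 10^-9 × 3.97 × 10^9 = 10.719 V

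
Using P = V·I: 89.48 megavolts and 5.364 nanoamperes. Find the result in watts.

89.48e6 × 5.364e-9 = 479.97072e-3 W

0.47997072 watts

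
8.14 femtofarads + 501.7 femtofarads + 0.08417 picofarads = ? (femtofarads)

594.01 femtofarads

In femtofarads:
  8.14 femtofarads → 8.14
  501.7 femtofarads → 501.7
  0.08417 picofarads = 0.08417e3 femtofarads = 84.17
Sum: 8.14 + 501.7 + 84.17 = 594.01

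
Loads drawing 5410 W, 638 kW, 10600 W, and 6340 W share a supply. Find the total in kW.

660.35 kW

In kW:
  5410 W = 5410 × 10⁻³ kW = 5.41
  638 kW → 638
  10600 W = 10600 × 10⁻³ kW = 10.6
  6340 W = 6340 × 10⁻³ kW = 6.34
Sum: 5.41 + 638 + 10.6 + 6.34 = 660.35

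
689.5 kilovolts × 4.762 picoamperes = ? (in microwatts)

3.283399 microwatts

689.5 × 10³ × 4.762 × 10⁻¹² = 3283.399 × 10⁻⁹ W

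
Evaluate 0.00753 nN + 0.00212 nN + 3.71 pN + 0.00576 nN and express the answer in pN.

In pN:
  0.00753 nN = 0.00753e3 pN = 7.53
  0.00212 nN = 0.00212e3 pN = 2.12
  3.71 pN → 3.71
  0.00576 nN = 0.00576e3 pN = 5.76
Sum: 7.53 + 2.12 + 3.71 + 5.76 = 19.12

19.12 pN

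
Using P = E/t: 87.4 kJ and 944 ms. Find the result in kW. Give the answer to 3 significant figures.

(87.4 × 10^3) / (944 × 10^-3) = 0.092585 × 10^6 W

92.6 kW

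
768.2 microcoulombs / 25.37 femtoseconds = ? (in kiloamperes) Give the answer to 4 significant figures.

(768.2e-6) / (25.37e-15) = 30.2799e9 A

30280000 kiloamperes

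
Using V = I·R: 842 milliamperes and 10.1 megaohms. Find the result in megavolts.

8.5042 megavolts

842 × 10⁻³ × 10.1 × 10⁶ = 8504.2 × 10³ V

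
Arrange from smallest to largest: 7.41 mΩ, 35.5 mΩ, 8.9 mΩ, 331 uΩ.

7.41 mΩ = 0.00741 Ω
35.5 mΩ = 0.0355 Ω
8.9 mΩ = 0.0089 Ω
331 uΩ = 0.000331 Ω

331 uΩ < 7.41 mΩ < 8.9 mΩ < 35.5 mΩ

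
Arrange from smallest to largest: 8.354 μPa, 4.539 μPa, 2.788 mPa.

8.354 μPa = 0.000008354 Pa
4.539 μPa = 0.000004539 Pa
2.788 mPa = 0.002788 Pa

4.539 μPa < 8.354 μPa < 2.788 mPa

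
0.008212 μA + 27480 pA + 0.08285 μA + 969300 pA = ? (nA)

In nA:
  0.008212 μA = 0.008212 × 10³ nA = 8.212
  27480 pA = 27480 × 10⁻³ nA = 27.48
  0.08285 μA = 0.08285 × 10³ nA = 82.85
  969300 pA = 969300 × 10⁻³ nA = 969.3
Sum: 8.212 + 27.48 + 82.85 + 969.3 = 1087.842

1087.842 nA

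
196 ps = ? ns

0.196 ns

pico = 10⁻¹², nano = 10⁻⁹; factor is 10⁻³.
196 × 10⁻³ = 0.196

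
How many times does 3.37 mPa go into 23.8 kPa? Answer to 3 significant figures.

(23.8e3) / (3.37e-3) = 7.062e6

7060000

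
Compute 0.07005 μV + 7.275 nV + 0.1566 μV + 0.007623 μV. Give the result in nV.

241.548 nV

In nV:
  0.07005 μV = 0.07005 × 10^3 nV = 70.05
  7.275 nV → 7.275
  0.1566 μV = 0.1566 × 10^3 nV = 156.6
  0.007623 μV = 0.007623 × 10^3 nV = 7.623
Sum: 70.05 + 7.275 + 156.6 + 7.623 = 241.548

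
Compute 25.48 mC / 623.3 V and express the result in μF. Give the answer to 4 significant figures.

40.88 μF

(25.48 × 10⁻³) / (623.3) = 0.0408792 × 10⁻³ F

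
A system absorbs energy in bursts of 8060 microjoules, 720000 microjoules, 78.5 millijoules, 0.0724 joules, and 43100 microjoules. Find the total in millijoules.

922.06 millijoules

In millijoules:
  8060 microjoules = 8060e-3 millijoules = 8.06
  720000 microjoules = 720000e-3 millijoules = 720
  78.5 millijoules → 78.5
  0.0724 joules = 0.0724e3 millijoules = 72.4
  43100 microjoules = 43100e-3 millijoules = 43.1
Sum: 8.06 + 720 + 78.5 + 72.4 + 43.1 = 922.06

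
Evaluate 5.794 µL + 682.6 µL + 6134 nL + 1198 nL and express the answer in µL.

In µL:
  5.794 µL → 5.794
  682.6 µL → 682.6
  6134 nL = 6134 × 10⁻³ µL = 6.134
  1198 nL = 1198 × 10⁻³ µL = 1.198
Sum: 5.794 + 682.6 + 6.134 + 1.198 = 695.726

695.726 µL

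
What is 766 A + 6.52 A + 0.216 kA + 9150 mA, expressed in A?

997.67 A

In A:
  766 A → 766
  6.52 A → 6.52
  0.216 kA = 0.216 × 10^3 A = 216
  9150 mA = 9150 × 10^-3 A = 9.15
Sum: 766 + 6.52 + 216 + 9.15 = 997.67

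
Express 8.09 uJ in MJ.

micro = 10^-6, mega = 10^6; factor is 10^-12.
8.09 × 10^-12 = 0.00000000000809

0.00000000000809 MJ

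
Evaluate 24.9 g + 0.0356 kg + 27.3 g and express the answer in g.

87.8 g

In g:
  24.9 g → 24.9
  0.0356 kg = 0.0356e3 g = 35.6
  27.3 g → 27.3
Sum: 24.9 + 35.6 + 27.3 = 87.8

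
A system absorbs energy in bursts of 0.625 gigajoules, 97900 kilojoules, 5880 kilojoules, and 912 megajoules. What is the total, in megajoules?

1640.78 megajoules

In megajoules:
  0.625 gigajoules = 0.625 × 10^3 megajoules = 625
  97900 kilojoules = 97900 × 10^-3 megajoules = 97.9
  5880 kilojoules = 5880 × 10^-3 megajoules = 5.88
  912 megajoules → 912
Sum: 625 + 97.9 + 5.88 + 912 = 1640.78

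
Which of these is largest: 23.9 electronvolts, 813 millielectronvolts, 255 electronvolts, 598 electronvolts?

23.9 electronvolts = 23.9 electronvolts
813 millielectronvolts = 0.813 electronvolts
255 electronvolts = 255 electronvolts
598 electronvolts = 598 electronvolts

598 electronvolts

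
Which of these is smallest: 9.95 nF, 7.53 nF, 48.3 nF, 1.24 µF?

7.53 nF

9.95 nF = 0.00000000995 F
7.53 nF = 0.00000000753 F
48.3 nF = 0.0000000483 F
1.24 µF = 0.00000124 F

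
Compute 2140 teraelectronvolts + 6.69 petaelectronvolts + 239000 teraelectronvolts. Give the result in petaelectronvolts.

In petaelectronvolts:
  2140 teraelectronvolts = 2140 × 10⁻³ petaelectronvolts = 2.14
  6.69 petaelectronvolts → 6.69
  239000 teraelectronvolts = 239000 × 10⁻³ petaelectronvolts = 239
Sum: 2.14 + 6.69 + 239 = 247.83

247.83 petaelectronvolts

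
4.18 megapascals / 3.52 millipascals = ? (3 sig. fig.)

(4.18 × 10⁶) / (3.52 × 10⁻³) = 1.188 × 10⁹

1190000000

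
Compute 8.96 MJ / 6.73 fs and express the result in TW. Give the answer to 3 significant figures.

(8.96e6) / (6.73e-15) = 1.3314e21 W

1330000000 TW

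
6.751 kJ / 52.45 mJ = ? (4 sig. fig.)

(6.751e3) / (52.45e-3) = 0.12871e6

128700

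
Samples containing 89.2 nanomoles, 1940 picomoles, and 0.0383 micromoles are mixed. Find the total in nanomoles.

129.44 nanomoles

In nanomoles:
  89.2 nanomoles → 89.2
  1940 picomoles = 1940 × 10^-3 nanomoles = 1.94
  0.0383 micromoles = 0.0383 × 10^3 nanomoles = 38.3
Sum: 89.2 + 1.94 + 38.3 = 129.44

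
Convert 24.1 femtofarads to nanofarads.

femto = 1e-15, nano = 1e-9; factor is 1e-6.
24.1 × 1e-6 = 0.0000241

0.0000241 nanofarads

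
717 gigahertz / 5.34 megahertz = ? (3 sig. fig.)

(717e9) / (5.34e6) = 134.3e3

134000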